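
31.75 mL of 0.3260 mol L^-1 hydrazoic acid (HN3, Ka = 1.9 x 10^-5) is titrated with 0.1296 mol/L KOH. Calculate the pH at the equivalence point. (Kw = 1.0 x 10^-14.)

n(HN3) = 0.3260 x 0.03175 = 0.01035 mol; V(KOH) at equivalence = 0.01035/0.1296 = 0.07986 L.
At equivalence all the acid is converted to N3-; total volume = 0.03175 + 0.07986 = 0.1116 L, so [N3-] = 0.01035/0.1116 = 0.09273 M.
Kb = Kw/Ka = 1.0e-14 / 1.9 x 10^-5 = 5.26e-10.
[OH^-] = sqrt(Kb x [N3-]) = sqrt(5.26e-10 x 0.09273) = 6.99e-6 M.
pOH = 5.16, so pH = 14.00 - 5.16 = 8.84.

8.84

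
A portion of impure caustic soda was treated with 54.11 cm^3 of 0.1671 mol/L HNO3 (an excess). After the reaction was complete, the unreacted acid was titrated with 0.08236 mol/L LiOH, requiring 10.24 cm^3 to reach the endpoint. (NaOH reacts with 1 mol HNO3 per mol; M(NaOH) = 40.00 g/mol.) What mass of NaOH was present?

0.328 g

Total n(HNO3) added = 0.1671 x 0.05411 = 0.009042 mol.
n(LiOH) used = 0.08236 x 0.01024 = 0.0008434 mol, which equals the excess n(HNO3).
So n(HNO3) consumed by the sample = 0.009042 - 0.0008434 = 0.008198 mol.
n(NaOH) = 0.008198 / 1 = 0.008198 mol.
mass = 0.008198 mol x 40.00 g/mol = 0.328 g.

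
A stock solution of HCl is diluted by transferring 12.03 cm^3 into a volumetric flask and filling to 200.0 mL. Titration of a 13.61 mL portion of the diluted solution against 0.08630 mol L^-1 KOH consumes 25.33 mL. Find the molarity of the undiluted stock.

n(KOH) = 0.08630 x 0.02533 = 0.002186 mol.
n(HCl) in the aliquot = 0.002186 mol.
[diluted HCl] = 0.002186 / 0.01361 = 0.1606 M.
Dilution factor = 200.0/12.03 = 16.63, so [stock] = 0.1606 x 16.63 = 2.67 M.

2.67 M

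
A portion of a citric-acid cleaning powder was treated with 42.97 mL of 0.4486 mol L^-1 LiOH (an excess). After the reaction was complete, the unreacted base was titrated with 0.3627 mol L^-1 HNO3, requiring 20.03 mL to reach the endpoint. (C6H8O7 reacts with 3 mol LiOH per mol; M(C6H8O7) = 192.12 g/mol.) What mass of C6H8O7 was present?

0.769 g

Total n(LiOH) added = 0.4486 x 0.04297 = 0.01928 mol.
n(HNO3) used = 0.3627 x 0.02003 = 0.007265 mol, which equals the excess n(LiOH).
So n(LiOH) consumed by the sample = 0.01928 - 0.007265 = 0.01201 mol.
n(C6H8O7) = 0.01201 / 3 = 0.004004 mol.
mass = 0.004004 mol x 192.12 g/mol = 0.769 g.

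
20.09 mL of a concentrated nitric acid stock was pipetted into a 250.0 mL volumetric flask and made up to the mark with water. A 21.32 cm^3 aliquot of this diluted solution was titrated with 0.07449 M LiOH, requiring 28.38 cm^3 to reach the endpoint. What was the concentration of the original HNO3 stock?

n(LiOH) = 0.07449 x 0.02838 = 0.002114 mol.
n(HNO3) in the aliquot = 0.002114 mol.
[diluted HNO3] = 0.002114 / 0.02132 = 0.09916 M.
Dilution factor = 250.0/20.09 = 12.44, so [stock] = 0.09916 x 12.44 = 1.23 M.

1.23 M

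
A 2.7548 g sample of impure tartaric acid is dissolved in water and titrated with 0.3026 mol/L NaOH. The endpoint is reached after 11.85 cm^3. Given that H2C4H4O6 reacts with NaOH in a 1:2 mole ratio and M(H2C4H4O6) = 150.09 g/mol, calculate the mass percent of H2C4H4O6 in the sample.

n(NaOH) = 0.3026 x 0.01185 = 0.003586 mol.
n(H2C4H4O6) = 0.003586 / 2 = 0.001793 mol.
mass of H2C4H4O6 = 0.001793 x 150.09 = 0.2691 g.
% purity = 0.2691 / 2.7548 x 100 = 9.77%.

9.77%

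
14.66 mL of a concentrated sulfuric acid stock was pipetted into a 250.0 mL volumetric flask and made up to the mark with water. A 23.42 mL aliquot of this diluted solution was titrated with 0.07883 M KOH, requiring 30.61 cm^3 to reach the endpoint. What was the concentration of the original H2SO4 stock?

n(KOH) = 0.07883 x 0.03061 = 0.002413 mol.
n(H2SO4) in the aliquot = 0.002413 x 1/2 = 0.001206 mol.
[diluted H2SO4] = 0.001206 / 0.02342 = 0.05152 M.
Dilution factor = 250.0/14.66 = 17.05, so [stock] = 0.05152 x 17.05 = 0.879 M.

0.879 M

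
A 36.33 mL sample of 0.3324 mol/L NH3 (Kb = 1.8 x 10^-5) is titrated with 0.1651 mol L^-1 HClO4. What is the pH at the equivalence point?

n(NH3) = 0.3324 x 0.03633 = 0.01208 mol; V(HClO4) at equivalence = 0.01208/0.1651 = 0.07314 L.
At equivalence the base is fully converted to NH4+; total volume = 0.1095 L, so [NH4+] = 0.01208/0.1095 = 0.1103 M.
Ka(NH4+) = Kw/Kb = 1.0e-14 / 1.8 x 10^-5 = 5.56e-10.
[H^+] = sqrt(Ka x [NH4+]) = sqrt(5.56e-10 x 0.1103) = 7.83e-6 M.
pH = -log(7.83e-6) = 5.11.

5.11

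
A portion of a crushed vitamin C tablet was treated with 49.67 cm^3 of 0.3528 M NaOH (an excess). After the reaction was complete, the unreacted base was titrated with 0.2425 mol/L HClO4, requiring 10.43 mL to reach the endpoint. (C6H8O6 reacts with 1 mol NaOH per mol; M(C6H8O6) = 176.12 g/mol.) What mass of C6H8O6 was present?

2.64 g

Total n(NaOH) added = 0.3528 x 0.04967 = 0.01752 mol.
n(HClO4) used = 0.2425 x 0.01043 = 0.002529 mol, which equals the excess n(NaOH).
So n(NaOH) consumed by the sample = 0.01752 - 0.002529 = 0.01499 mol.
n(C6H8O6) = 0.01499 / 1 = 0.01499 mol.
mass = 0.01499 mol x 176.12 g/mol = 2.64 g.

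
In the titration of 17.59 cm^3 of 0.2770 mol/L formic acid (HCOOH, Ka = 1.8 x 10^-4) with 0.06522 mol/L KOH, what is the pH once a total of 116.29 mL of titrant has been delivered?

12.31

n(acid) = 0.2770 x 0.01759 = 0.004872 mol; n(KOH) added = 0.06522 x 0.1163 = 0.007584 mol.
Base is in excess by 0.007584 - 0.004872 = 0.002712 mol in a total volume of 0.1339 L.
[OH^-] = 0.002712/0.1339 = 0.02026 M, so pOH = 1.69 and pH = 14.00 - 1.69 = 12.31.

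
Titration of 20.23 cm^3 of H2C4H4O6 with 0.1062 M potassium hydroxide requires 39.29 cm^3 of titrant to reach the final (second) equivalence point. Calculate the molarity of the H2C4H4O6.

0.103 M

n(KOH) = 0.1062 x 0.03929 = 0.004173 mol.
At the final (second) equivalence point, 2 mol OH^- react per mol H2C4H4O6, so n(H2C4H4O6) = 0.004173 / 2 = 0.002086 mol.
[H2C4H4O6] = 0.002086 / 0.02023 L = 0.103 M.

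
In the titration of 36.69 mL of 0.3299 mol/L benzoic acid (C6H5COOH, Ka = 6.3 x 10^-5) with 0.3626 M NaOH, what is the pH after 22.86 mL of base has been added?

Initial n(C6H5COOH) = 0.3299 x 0.03669 = 0.01210 mol.
n(NaOH) added = 0.3626 x 0.02286 = 0.008289 mol, converting that many moles of C6H5COOH to C6H5COO-.
Remaining n(C6H5COOH) = 0.003815 mol; n(C6H5COO-) = 0.008289 mol.
By Henderson-Hasselbalch, pH = pKa + log([A^-]/[HA]) = 4.20 + log(0.008289/0.003815) = 4.20 + (+0.34) = 4.54.

4.54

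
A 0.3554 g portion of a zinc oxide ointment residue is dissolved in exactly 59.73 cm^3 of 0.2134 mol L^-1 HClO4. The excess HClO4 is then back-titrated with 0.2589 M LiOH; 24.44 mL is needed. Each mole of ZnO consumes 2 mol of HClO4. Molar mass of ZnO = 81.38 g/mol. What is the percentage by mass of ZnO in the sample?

73.5%

Total n(HClO4) added = 0.2134 x 0.05973 = 0.01275 mol.
n(LiOH) used = 0.2589 x 0.02444 = 0.006328 mol, which equals the excess n(HClO4).
So n(HClO4) consumed by the sample = 0.01275 - 0.006328 = 0.006419 mol.
n(ZnO) = 0.006419 / 2 = 0.003209 mol.
mass ZnO = 0.003209 x 81.38 = 0.2612 g, so %ZnO = 0.2612/0.3554 x 100 = 73.5%.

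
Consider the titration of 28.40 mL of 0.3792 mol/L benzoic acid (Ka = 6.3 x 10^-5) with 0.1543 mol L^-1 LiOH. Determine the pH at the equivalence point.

n(C6H5COOH) = 0.3792 x 0.02840 = 0.01077 mol; V(LiOH) at equivalence = 0.01077/0.1543 = 0.06979 L.
At equivalence all the acid is converted to C6H5COO-; total volume = 0.02840 + 0.06979 = 0.09819 L, so [C6H5COO-] = 0.01077/0.09819 = 0.1097 M.
Kb = Kw/Ka = 1.0e-14 / 6.3 x 10^-5 = 1.59e-10.
[OH^-] = sqrt(Kb x [C6H5COO-]) = sqrt(1.59e-10 x 0.1097) = 4.17e-6 M.
pOH = 5.38, so pH = 14.00 - 5.38 = 8.62.

8.62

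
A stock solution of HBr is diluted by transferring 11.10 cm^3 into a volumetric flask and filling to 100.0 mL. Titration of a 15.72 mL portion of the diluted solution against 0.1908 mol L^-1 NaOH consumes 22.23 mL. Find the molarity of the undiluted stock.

n(NaOH) = 0.1908 x 0.02223 = 0.004241 mol.
n(HBr) in the aliquot = 0.004241 mol.
[diluted HBr] = 0.004241 / 0.01572 = 0.2698 M.
Dilution factor = 100.0/11.10 = 9.009, so [stock] = 0.2698 x 9.009 = 2.43 M.

2.43 M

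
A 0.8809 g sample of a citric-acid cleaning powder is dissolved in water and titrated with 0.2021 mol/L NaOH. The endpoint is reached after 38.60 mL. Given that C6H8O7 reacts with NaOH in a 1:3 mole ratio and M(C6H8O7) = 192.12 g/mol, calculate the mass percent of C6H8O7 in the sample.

n(NaOH) = 0.2021 x 0.03860 = 0.007801 mol.
n(C6H8O7) = 0.007801 / 3 = 0.002600 mol.
mass of C6H8O7 = 0.002600 x 192.12 = 0.4996 g.
% purity = 0.4996 / 0.8809 x 100 = 56.7%.

56.7%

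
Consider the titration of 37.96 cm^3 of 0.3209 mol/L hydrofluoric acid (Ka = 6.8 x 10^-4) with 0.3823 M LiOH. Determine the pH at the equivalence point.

8.20

n(HF) = 0.3209 x 0.03796 = 0.01218 mol; V(LiOH) at equivalence = 0.01218/0.3823 = 0.03186 L.
At equivalence all the acid is converted to F-; total volume = 0.03796 + 0.03186 = 0.06982 L, so [F-] = 0.01218/0.06982 = 0.1745 M.
Kb = Kw/Ka = 1.0e-14 / 6.8 x 10^-4 = 1.47e-11.
[OH^-] = sqrt(Kb x [F-]) = sqrt(1.47e-11 x 0.1745) = 1.60e-6 M.
pOH = 5.80, so pH = 14.00 - 5.80 = 8.20.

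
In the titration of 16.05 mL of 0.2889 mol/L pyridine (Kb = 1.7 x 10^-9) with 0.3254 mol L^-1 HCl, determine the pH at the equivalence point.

n(C5H5N) = 0.2889 x 0.01605 = 0.004637 mol; V(HCl) at equivalence = 0.004637/0.3254 = 0.01425 L.
At equivalence the base is fully converted to C5H5NH+; total volume = 0.03030 L, so [C5H5NH+] = 0.004637/0.03030 = 0.1530 M.
Ka(C5H5NH+) = Kw/Kb = 1.0e-14 / 1.7 x 10^-9 = 5.88e-6.
[H^+] = sqrt(Ka x [C5H5NH+]) = sqrt(5.88e-6 x 0.1530) = 0.000949 M.
pH = -log(0.000949) = 3.02.

3.02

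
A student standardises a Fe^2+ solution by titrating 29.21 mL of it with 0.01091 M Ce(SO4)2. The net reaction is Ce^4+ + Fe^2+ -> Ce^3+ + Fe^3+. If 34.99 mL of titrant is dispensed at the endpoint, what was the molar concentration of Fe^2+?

n(Ce(SO4)2) = 0.01091 x 0.03499 = 0.0003817 mol.
From the balanced equation, 1 mol Ce(SO4)2 reacts with 1 mol Fe^2+, so n(Fe^2+) = 0.0003817 x 1/1 = 0.0003817 mol.
[Fe^2+] = 0.0003817 / 0.02921 L = 0.0131 M.

0.0131 M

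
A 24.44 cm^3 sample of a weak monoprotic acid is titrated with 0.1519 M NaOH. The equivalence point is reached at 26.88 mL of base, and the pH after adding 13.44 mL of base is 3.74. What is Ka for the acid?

1.8 x 10^-4

13.44 mL is half of the equivalence volume, so this is the half-equivalence point where [HA] = [A^-].
At half-equivalence pH = pKa, so pKa = 3.74.
Ka = 10^(-3.74) = 1.8 x 10^-4.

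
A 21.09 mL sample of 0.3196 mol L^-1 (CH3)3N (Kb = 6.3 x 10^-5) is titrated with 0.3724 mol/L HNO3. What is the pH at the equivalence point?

n((CH3)3N) = 0.3196 x 0.02109 = 0.006740 mol; V(HNO3) at equivalence = 0.006740/0.3724 = 0.01810 L.
At equivalence the base is fully converted to (CH3)3NH+; total volume = 0.03919 L, so [(CH3)3NH+] = 0.006740/0.03919 = 0.1720 M.
Ka((CH3)3NH+) = Kw/Kb = 1.0e-14 / 6.3 x 10^-5 = 1.59e-10.
[H^+] = sqrt(Ka x [(CH3)3NH+]) = sqrt(1.59e-10 x 0.1720) = 5.22e-6 M.
pH = -log(5.22e-6) = 5.28.

5.28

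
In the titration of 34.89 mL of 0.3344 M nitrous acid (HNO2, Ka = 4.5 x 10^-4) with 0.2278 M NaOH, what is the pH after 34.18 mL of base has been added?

Initial n(HNO2) = 0.3344 x 0.03489 = 0.01167 mol.
n(NaOH) added = 0.2278 x 0.03418 = 0.007786 mol, converting that many moles of HNO2 to NO2-.
Remaining n(HNO2) = 0.003881 mol; n(NO2-) = 0.007786 mol.
By Henderson-Hasselbalch, pH = pKa + log([A^-]/[HA]) = 3.35 + log(0.007786/0.003881) = 3.35 + (+0.30) = 3.65.

3.65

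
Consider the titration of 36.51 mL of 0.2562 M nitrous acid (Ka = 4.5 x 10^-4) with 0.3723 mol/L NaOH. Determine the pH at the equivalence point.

8.26

n(HNO2) = 0.2562 x 0.03651 = 0.009354 mol; V(NaOH) at equivalence = 0.009354/0.3723 = 0.02512 L.
At equivalence all the acid is converted to NO2-; total volume = 0.03651 + 0.02512 = 0.06163 L, so [NO2-] = 0.009354/0.06163 = 0.1518 M.
Kb = Kw/Ka = 1.0e-14 / 4.5 x 10^-4 = 2.22e-11.
[OH^-] = sqrt(Kb x [NO2-]) = sqrt(2.22e-11 x 0.1518) = 1.84e-6 M.
pOH = 5.74, so pH = 14.00 - 5.74 = 8.26.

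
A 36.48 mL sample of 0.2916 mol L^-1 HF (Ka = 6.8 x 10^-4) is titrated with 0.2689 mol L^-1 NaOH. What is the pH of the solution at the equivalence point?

8.16

n(HF) = 0.2916 x 0.03648 = 0.01064 mol; V(NaOH) at equivalence = 0.01064/0.2689 = 0.03956 L.
At equivalence all the acid is converted to F-; total volume = 0.03648 + 0.03956 = 0.07604 L, so [F-] = 0.01064/0.07604 = 0.1399 M.
Kb = Kw/Ka = 1.0e-14 / 6.8 x 10^-4 = 1.47e-11.
[OH^-] = sqrt(Kb x [F-]) = sqrt(1.47e-11 x 0.1399) = 1.43e-6 M.
pOH = 5.84, so pH = 14.00 - 5.84 = 8.16.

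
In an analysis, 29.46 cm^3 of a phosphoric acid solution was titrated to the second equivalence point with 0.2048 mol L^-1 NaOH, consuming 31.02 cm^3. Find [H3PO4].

0.108 M

n(NaOH) = 0.2048 x 0.03102 = 0.006353 mol.
At the second equivalence point, 2 mol OH^- react per mol H3PO4, so n(H3PO4) = 0.006353 / 2 = 0.003176 mol.
[H3PO4] = 0.003176 / 0.02946 L = 0.108 M.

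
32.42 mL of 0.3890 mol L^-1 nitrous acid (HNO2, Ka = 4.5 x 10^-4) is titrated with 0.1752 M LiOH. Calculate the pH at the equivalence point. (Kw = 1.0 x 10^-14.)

8.21

n(HNO2) = 0.3890 x 0.03242 = 0.01261 mol; V(LiOH) at equivalence = 0.01261/0.1752 = 0.07198 L.
At equivalence all the acid is converted to NO2-; total volume = 0.03242 + 0.07198 = 0.1044 L, so [NO2-] = 0.01261/0.1044 = 0.1208 M.
Kb = Kw/Ka = 1.0e-14 / 4.5 x 10^-4 = 2.22e-11.
[OH^-] = sqrt(Kb x [NO2-]) = sqrt(2.22e-11 x 0.1208) = 1.64e-6 M.
pOH = 5.79, so pH = 14.00 - 5.79 = 8.21.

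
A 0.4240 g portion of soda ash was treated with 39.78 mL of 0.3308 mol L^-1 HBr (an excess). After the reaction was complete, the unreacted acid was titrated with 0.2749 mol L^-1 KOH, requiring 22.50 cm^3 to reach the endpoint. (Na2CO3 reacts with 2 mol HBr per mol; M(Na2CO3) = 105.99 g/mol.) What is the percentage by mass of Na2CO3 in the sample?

87.2%

Total n(HBr) added = 0.3308 x 0.03978 = 0.01316 mol.
n(KOH) used = 0.2749 x 0.02250 = 0.006185 mol, which equals the excess n(HBr).
So n(HBr) consumed by the sample = 0.01316 - 0.006185 = 0.006974 mol.
n(Na2CO3) = 0.006974 / 2 = 0.003487 mol.
mass Na2CO3 = 0.003487 x 105.99 = 0.3696 g, so %Na2CO3 = 0.3696/0.4240 x 100 = 87.2%.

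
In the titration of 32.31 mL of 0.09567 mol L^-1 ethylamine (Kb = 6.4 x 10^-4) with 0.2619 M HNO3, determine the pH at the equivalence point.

n(C2H5NH2) = 0.09567 x 0.03231 = 0.003091 mol; V(HNO3) at equivalence = 0.003091/0.2619 = 0.01180 L.
At equivalence the base is fully converted to C2H5NH3+; total volume = 0.04411 L, so [C2H5NH3+] = 0.003091/0.04411 = 0.07007 M.
Ka(C2H5NH3+) = Kw/Kb = 1.0e-14 / 6.4 x 10^-4 = 1.56e-11.
[H^+] = sqrt(Ka x [C2H5NH3+]) = sqrt(1.56e-11 x 0.07007) = 1.05e-6 M.
pH = -log(1.05e-6) = 5.98.

5.98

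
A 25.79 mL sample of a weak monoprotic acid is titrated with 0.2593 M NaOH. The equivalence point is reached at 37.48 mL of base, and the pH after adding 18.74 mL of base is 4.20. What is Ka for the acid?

6.3 x 10^-5

18.74 mL is half of the equivalence volume, so this is the half-equivalence point where [HA] = [A^-].
At half-equivalence pH = pKa, so pKa = 4.20.
Ka = 10^(-4.20) = 6.3 x 10^-5.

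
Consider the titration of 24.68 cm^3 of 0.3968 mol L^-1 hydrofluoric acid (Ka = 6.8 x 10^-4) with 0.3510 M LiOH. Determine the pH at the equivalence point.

8.22

n(HF) = 0.3968 x 0.02468 = 0.009793 mol; V(LiOH) at equivalence = 0.009793/0.3510 = 0.02790 L.
At equivalence all the acid is converted to F-; total volume = 0.02468 + 0.02790 = 0.05258 L, so [F-] = 0.009793/0.05258 = 0.1862 M.
Kb = Kw/Ka = 1.0e-14 / 6.8 x 10^-4 = 1.47e-11.
[OH^-] = sqrt(Kb x [F-]) = sqrt(1.47e-11 x 0.1862) = 1.65e-6 M.
pOH = 5.78, so pH = 14.00 - 5.78 = 8.22.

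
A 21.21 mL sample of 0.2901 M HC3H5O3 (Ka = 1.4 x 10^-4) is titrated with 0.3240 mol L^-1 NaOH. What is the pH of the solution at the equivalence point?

8.52

n(HC3H5O3) = 0.2901 x 0.02121 = 0.006153 mol; V(NaOH) at equivalence = 0.006153/0.3240 = 0.01899 L.
At equivalence all the acid is converted to C3H5O3-; total volume = 0.02121 + 0.01899 = 0.04020 L, so [C3H5O3-] = 0.006153/0.04020 = 0.1531 M.
Kb = Kw/Ka = 1.0e-14 / 1.4 x 10^-4 = 7.14e-11.
[OH^-] = sqrt(Kb x [C3H5O3-]) = sqrt(7.14e-11 x 0.1531) = 3.31e-6 M.
pOH = 5.48, so pH = 14.00 - 5.48 = 8.52.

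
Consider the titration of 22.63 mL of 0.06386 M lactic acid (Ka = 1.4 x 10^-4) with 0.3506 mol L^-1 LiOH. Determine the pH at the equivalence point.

8.29

n(HC3H5O3) = 0.06386 x 0.02263 = 0.001445 mol; V(LiOH) at equivalence = 0.001445/0.3506 = 0.004122 L.
At equivalence all the acid is converted to C3H5O3-; total volume = 0.02263 + 0.004122 = 0.02675 L, so [C3H5O3-] = 0.001445/0.02675 = 0.05402 M.
Kb = Kw/Ka = 1.0e-14 / 1.4 x 10^-4 = 7.14e-11.
[OH^-] = sqrt(Kb x [C3H5O3-]) = sqrt(7.14e-11 x 0.05402) = 1.96e-6 M.
pOH = 5.71, so pH = 14.00 - 5.71 = 8.29.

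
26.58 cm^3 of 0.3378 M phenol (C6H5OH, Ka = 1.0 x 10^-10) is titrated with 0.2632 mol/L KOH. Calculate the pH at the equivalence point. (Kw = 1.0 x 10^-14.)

11.59

n(C6H5OH) = 0.3378 x 0.02658 = 0.008979 mol; V(KOH) at equivalence = 0.008979/0.2632 = 0.03411 L.
At equivalence all the acid is converted to C6H5O-; total volume = 0.02658 + 0.03411 = 0.06069 L, so [C6H5O-] = 0.008979/0.06069 = 0.1479 M.
Kb = Kw/Ka = 1.0e-14 / 1.0 x 10^-10 = 0.000100.
[OH^-] = sqrt(Kb x [C6H5O-]) = sqrt(0.000100 x 0.1479) = 0.00385 M.
pOH = 2.41, so pH = 14.00 - 2.41 = 11.59.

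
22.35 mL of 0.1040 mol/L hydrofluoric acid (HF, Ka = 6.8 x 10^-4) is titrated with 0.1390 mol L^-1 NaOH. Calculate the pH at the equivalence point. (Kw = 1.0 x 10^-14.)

7.97

n(HF) = 0.1040 x 0.02235 = 0.002324 mol; V(NaOH) at equivalence = 0.002324/0.1390 = 0.01672 L.
At equivalence all the acid is converted to F-; total volume = 0.02235 + 0.01672 = 0.03907 L, so [F-] = 0.002324/0.03907 = 0.05949 M.
Kb = Kw/Ka = 1.0e-14 / 6.8 x 10^-4 = 1.47e-11.
[OH^-] = sqrt(Kb x [F-]) = sqrt(1.47e-11 x 0.05949) = 9.35e-7 M.
pOH = 6.03, so pH = 14.00 - 6.03 = 7.97.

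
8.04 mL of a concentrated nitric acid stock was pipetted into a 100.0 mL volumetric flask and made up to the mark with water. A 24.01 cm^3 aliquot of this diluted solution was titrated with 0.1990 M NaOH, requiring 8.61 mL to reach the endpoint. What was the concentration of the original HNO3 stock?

n(NaOH) = 0.1990 x 0.008610 = 0.001713 mol.
n(HNO3) in the aliquot = 0.001713 mol.
[diluted HNO3] = 0.001713 / 0.02401 = 0.07136 M.
Dilution factor = 100.0/8.040 = 12.44, so [stock] = 0.07136 x 12.44 = 0.888 M.

0.888 M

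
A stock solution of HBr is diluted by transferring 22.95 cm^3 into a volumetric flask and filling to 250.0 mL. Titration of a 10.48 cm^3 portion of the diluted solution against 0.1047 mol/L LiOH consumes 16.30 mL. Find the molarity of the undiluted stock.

n(LiOH) = 0.1047 x 0.01630 = 0.001707 mol.
n(HBr) in the aliquot = 0.001707 mol.
[diluted HBr] = 0.001707 / 0.01048 = 0.1628 M.
Dilution factor = 250.0/22.95 = 10.89, so [stock] = 0.1628 x 10.89 = 1.77 M.

1.77 M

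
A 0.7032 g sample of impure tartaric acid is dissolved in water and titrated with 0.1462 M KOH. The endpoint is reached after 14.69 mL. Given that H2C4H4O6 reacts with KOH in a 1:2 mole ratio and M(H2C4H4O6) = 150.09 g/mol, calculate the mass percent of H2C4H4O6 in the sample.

22.9%

n(KOH) = 0.1462 x 0.01469 = 0.002148 mol.
n(H2C4H4O6) = 0.002148 / 2 = 0.001074 mol.
mass of H2C4H4O6 = 0.001074 x 150.09 = 0.1612 g.
% purity = 0.1612 / 0.7032 x 100 = 22.9%.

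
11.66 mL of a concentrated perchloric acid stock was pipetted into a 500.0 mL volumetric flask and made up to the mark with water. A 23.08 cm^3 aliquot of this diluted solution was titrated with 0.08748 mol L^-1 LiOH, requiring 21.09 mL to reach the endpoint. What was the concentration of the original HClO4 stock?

3.43 M

n(LiOH) = 0.08748 x 0.02109 = 0.001845 mol.
n(HClO4) in the aliquot = 0.001845 mol.
[diluted HClO4] = 0.001845 / 0.02308 = 0.07994 M.
Dilution factor = 500.0/11.66 = 42.88, so [stock] = 0.07994 x 42.88 = 3.43 M.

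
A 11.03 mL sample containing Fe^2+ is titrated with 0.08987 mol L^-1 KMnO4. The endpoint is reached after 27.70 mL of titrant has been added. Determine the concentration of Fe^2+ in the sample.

1.13 M

n(KMnO4) = 0.08987 x 0.02770 = 0.002489 mol.
From the balanced equation, 1 mol KMnO4 reacts with 5 mol Fe^2+, so n(Fe^2+) = 0.002489 x 5/1 = 0.01245 mol.
[Fe^2+] = 0.01245 / 0.01103 L = 1.13 M.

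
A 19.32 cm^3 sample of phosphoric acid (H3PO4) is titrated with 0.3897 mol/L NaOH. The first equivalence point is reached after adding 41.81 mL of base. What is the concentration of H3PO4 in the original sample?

n(NaOH) = 0.3897 x 0.04181 = 0.01629 mol.
At the first equivalence point, 1 mol OH^- react per mol H3PO4, so n(H3PO4) = 0.01629 / 1 = 0.01629 mol.
[H3PO4] = 0.01629 / 0.01932 L = 0.843 M.

0.843 M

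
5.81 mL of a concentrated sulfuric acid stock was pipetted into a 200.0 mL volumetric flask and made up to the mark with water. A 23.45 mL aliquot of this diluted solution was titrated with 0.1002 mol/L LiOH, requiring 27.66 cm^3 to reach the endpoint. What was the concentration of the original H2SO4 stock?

n(LiOH) = 0.1002 x 0.02766 = 0.002772 mol.
n(H2SO4) in the aliquot = 0.002772 x 1/2 = 0.001386 mol.
[diluted H2SO4] = 0.001386 / 0.02345 = 0.05909 M.
Dilution factor = 200.0/5.810 = 34.42, so [stock] = 0.05909 x 34.42 = 2.03 M.

2.03 M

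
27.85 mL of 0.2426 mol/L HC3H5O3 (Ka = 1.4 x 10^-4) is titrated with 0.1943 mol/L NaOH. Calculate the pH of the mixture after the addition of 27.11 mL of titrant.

Initial n(HC3H5O3) = 0.2426 x 0.02785 = 0.006756 mol.
n(NaOH) added = 0.1943 x 0.02711 = 0.005267 mol, converting that many moles of HC3H5O3 to C3H5O3-.
Remaining n(HC3H5O3) = 0.001489 mol; n(C3H5O3-) = 0.005267 mol.
By Henderson-Hasselbalch, pH = pKa + log([A^-]/[HA]) = 3.85 + log(0.005267/0.001489) = 3.85 + (+0.55) = 4.40.

4.40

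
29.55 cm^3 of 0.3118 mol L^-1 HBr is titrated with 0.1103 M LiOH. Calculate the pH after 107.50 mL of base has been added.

12.29

n(acid) = 0.3118 x 0.02955 = 0.009214 mol; n(LiOH) added = 0.1103 x 0.1075 = 0.01186 mol.
Base is in excess by 0.01186 - 0.009214 = 0.002644 mol in a total volume of 0.1371 L.
[OH^-] = 0.002644/0.1371 = 0.01929 M, so pOH = 1.71 and pH = 14.00 - 1.71 = 12.29.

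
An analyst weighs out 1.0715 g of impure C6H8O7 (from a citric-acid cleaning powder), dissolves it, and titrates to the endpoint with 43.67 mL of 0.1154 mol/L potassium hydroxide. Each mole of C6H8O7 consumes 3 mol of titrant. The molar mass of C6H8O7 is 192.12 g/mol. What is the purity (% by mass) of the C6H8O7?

30.1%

n(KOH) = 0.1154 x 0.04367 = 0.005040 mol.
n(C6H8O7) = 0.005040 / 3 = 0.001680 mol.
mass of C6H8O7 = 0.001680 x 192.12 = 0.3227 g.
% purity = 0.3227 / 1.0715 x 100 = 30.1%.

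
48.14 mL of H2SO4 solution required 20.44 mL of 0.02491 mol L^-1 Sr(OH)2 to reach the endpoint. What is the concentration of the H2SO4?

n(Sr(OH)2) delivered = 0.02491 x 0.02044 = 0.0005092 mol.
For a 1:1 reaction, n(H2SO4) = 0.0005092 mol.
[H2SO4] = 0.0005092 mol / 0.04814 L = 0.0106 M.

0.0106 M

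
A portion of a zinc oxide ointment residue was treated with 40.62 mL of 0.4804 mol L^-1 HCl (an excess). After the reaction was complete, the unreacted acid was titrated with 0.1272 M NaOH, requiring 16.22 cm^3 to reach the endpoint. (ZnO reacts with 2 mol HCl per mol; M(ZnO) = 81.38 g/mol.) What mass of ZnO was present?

0.710 g

Total n(HCl) added = 0.4804 x 0.04062 = 0.01951 mol.
n(NaOH) used = 0.1272 x 0.01622 = 0.002063 mol, which equals the excess n(HCl).
So n(HCl) consumed by the sample = 0.01951 - 0.002063 = 0.01745 mol.
n(ZnO) = 0.01745 / 2 = 0.008725 mol.
mass = 0.008725 mol x 81.38 g/mol = 0.710 g.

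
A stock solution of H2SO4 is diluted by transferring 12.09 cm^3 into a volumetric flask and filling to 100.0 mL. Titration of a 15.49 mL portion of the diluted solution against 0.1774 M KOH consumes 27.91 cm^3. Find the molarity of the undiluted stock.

1.32 M

n(KOH) = 0.1774 x 0.02791 = 0.004951 mol.
n(H2SO4) in the aliquot = 0.004951 x 1/2 = 0.002476 mol.
[diluted H2SO4] = 0.002476 / 0.01549 = 0.1598 M.
Dilution factor = 100.0/12.09 = 8.271, so [stock] = 0.1598 x 8.271 = 1.32 M.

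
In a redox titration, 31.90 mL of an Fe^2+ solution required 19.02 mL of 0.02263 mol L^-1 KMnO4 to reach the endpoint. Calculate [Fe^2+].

0.0675 M

n(KMnO4) = 0.02263 x 0.01902 = 0.0004304 mol.
From the balanced equation, 1 mol KMnO4 reacts with 5 mol Fe^2+, so n(Fe^2+) = 0.0004304 x 5/1 = 0.002152 mol.
[Fe^2+] = 0.002152 / 0.03190 L = 0.0675 M.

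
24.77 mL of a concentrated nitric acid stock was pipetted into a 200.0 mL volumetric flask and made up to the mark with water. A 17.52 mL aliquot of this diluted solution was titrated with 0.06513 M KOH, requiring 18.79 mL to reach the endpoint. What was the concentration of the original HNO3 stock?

n(KOH) = 0.06513 x 0.01879 = 0.001224 mol.
n(HNO3) in the aliquot = 0.001224 mol.
[diluted HNO3] = 0.001224 / 0.01752 = 0.06985 M.
Dilution factor = 200.0/24.77 = 8.074, so [stock] = 0.06985 x 8.074 = 0.564 M.

0.564 M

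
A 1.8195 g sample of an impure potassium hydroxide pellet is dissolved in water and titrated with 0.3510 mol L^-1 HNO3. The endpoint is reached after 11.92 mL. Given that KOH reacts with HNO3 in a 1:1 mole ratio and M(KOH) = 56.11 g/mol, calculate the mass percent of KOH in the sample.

n(HNO3) = 0.3510 x 0.01192 = 0.004184 mol.
n(KOH) = 0.004184 / 1 = 0.004184 mol.
mass of KOH = 0.004184 x 56.11 = 0.2348 g.
% purity = 0.2348 / 1.8195 x 100 = 12.9%.

12.9%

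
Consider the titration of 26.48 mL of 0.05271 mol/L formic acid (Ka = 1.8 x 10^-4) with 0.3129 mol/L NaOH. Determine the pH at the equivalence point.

n(HCOOH) = 0.05271 x 0.02648 = 0.001396 mol; V(NaOH) at equivalence = 0.001396/0.3129 = 0.004461 L.
At equivalence all the acid is converted to HCOO-; total volume = 0.02648 + 0.004461 = 0.03094 L, so [HCOO-] = 0.001396/0.03094 = 0.04511 M.
Kb = Kw/Ka = 1.0e-14 / 1.8 x 10^-4 = 5.56e-11.
[OH^-] = sqrt(Kb x [HCOO-]) = sqrt(5.56e-11 x 0.04511) = 1.58e-6 M.
pOH = 5.80, so pH = 14.00 - 5.80 = 8.20.

8.20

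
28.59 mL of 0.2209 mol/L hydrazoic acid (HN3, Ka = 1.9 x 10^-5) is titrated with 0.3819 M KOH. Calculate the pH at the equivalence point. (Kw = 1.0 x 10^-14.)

n(HN3) = 0.2209 x 0.02859 = 0.006316 mol; V(KOH) at equivalence = 0.006316/0.3819 = 0.01654 L.
At equivalence all the acid is converted to N3-; total volume = 0.02859 + 0.01654 = 0.04513 L, so [N3-] = 0.006316/0.04513 = 0.1399 M.
Kb = Kw/Ka = 1.0e-14 / 1.9 x 10^-5 = 5.26e-10.
[OH^-] = sqrt(Kb x [N3-]) = sqrt(5.26e-10 x 0.1399) = 8.58e-6 M.
pOH = 5.07, so pH = 14.00 - 5.07 = 8.93.

8.93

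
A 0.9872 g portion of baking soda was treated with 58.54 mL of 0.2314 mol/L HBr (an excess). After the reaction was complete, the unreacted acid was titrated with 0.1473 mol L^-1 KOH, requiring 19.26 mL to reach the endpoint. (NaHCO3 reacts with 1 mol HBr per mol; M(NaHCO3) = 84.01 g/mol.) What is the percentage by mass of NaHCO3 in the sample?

91.1%

Total n(HBr) added = 0.2314 x 0.05854 = 0.01355 mol.
n(KOH) used = 0.1473 x 0.01926 = 0.002837 mol, which equals the excess n(HBr).
So n(HBr) consumed by the sample = 0.01355 - 0.002837 = 0.01071 mol.
n(NaHCO3) = 0.01071 / 1 = 0.01071 mol.
mass NaHCO3 = 0.01071 x 84.01 = 0.8997 g, so %NaHCO3 = 0.8997/0.9872 x 100 = 91.1%.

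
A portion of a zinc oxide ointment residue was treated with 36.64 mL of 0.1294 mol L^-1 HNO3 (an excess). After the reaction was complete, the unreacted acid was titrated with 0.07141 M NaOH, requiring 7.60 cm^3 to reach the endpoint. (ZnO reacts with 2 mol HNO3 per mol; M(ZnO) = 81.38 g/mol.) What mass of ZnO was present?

0.171 g

Total n(HNO3) added = 0.1294 x 0.03664 = 0.004741 mol.
n(NaOH) used = 0.07141 x 0.007600 = 0.0005427 mol, which equals the excess n(HNO3).
So n(HNO3) consumed by the sample = 0.004741 - 0.0005427 = 0.004198 mol.
n(ZnO) = 0.004198 / 2 = 0.002099 mol.
mass = 0.002099 mol x 81.38 g/mol = 0.171 g.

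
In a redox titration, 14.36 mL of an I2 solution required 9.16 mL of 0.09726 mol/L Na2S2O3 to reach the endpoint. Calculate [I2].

n(Na2S2O3) = 0.09726 x 0.009160 = 0.0008909 mol.
From the balanced equation, 2 mol Na2S2O3 reacts with 1 mol I2, so n(I2) = 0.0008909 x 1/2 = 0.0004455 mol.
[I2] = 0.0004455 / 0.01436 L = 0.0310 M.

0.0310 M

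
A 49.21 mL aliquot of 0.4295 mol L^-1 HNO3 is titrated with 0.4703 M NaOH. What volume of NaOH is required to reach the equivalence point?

44.9 mL

n(HNO3) = 0.4295 mol/L x 0.04921 L = 0.02114 mol.
At equivalence n(NaOH) = n(HNO3) = 0.02114 mol.
V(NaOH) = 0.02114 / 0.4703 = 0.04494 L = 44.9 mL.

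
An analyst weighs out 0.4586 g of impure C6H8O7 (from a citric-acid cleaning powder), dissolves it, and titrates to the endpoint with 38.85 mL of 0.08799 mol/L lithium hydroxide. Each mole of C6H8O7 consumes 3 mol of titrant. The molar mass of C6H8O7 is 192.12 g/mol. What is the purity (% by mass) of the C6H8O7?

47.7%

n(LiOH) = 0.08799 x 0.03885 = 0.003418 mol.
n(C6H8O7) = 0.003418 / 3 = 0.001139 mol.
mass of C6H8O7 = 0.001139 x 192.12 = 0.2189 g.
% purity = 0.2189 / 0.4586 x 100 = 47.7%.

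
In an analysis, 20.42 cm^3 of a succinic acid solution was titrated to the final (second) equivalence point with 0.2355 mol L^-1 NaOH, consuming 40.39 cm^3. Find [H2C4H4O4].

n(NaOH) = 0.2355 x 0.04039 = 0.009512 mol.
At the final (second) equivalence point, 2 mol OH^- react per mol H2C4H4O4, so n(H2C4H4O4) = 0.009512 / 2 = 0.004756 mol.
[H2C4H4O4] = 0.004756 / 0.02042 L = 0.233 M.

0.233 M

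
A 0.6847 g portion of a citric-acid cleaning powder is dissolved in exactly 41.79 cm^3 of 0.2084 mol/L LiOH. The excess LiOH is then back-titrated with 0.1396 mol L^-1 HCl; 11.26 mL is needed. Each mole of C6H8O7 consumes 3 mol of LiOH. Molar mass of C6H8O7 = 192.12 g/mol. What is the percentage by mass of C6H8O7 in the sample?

66.8%

Total n(LiOH) added = 0.2084 x 0.04179 = 0.008709 mol.
n(HCl) used = 0.1396 x 0.01126 = 0.001572 mol, which equals the excess n(LiOH).
So n(LiOH) consumed by the sample = 0.008709 - 0.001572 = 0.007137 mol.
n(C6H8O7) = 0.007137 / 3 = 0.002379 mol.
mass C6H8O7 = 0.002379 x 192.12 = 0.4571 g, so %C6H8O7 = 0.4571/0.6847 x 100 = 66.8%.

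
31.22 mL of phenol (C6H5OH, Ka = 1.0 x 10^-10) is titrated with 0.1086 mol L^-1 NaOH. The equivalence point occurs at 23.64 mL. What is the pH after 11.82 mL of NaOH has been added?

11.82 mL is exactly half the equivalence volume (23.64/2), i.e. the half-equivalence point.
There, n(HA) = n(A^-), so pH = pKa = -log(1.0 x 10^-10) = 10.00.

10.00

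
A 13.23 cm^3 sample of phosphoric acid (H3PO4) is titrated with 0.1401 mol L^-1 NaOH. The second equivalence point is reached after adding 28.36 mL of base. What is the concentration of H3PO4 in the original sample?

n(NaOH) = 0.1401 x 0.02836 = 0.003973 mol.
At the second equivalence point, 2 mol OH^- react per mol H3PO4, so n(H3PO4) = 0.003973 / 2 = 0.001987 mol.
[H3PO4] = 0.001987 / 0.01323 L = 0.150 M.

0.150 M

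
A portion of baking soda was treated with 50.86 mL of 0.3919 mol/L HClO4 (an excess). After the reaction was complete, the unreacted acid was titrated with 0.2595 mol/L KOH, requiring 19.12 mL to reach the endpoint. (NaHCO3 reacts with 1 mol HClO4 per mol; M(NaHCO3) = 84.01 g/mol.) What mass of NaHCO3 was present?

1.26 g

Total n(HClO4) added = 0.3919 x 0.05086 = 0.01993 mol.
n(KOH) used = 0.2595 x 0.01912 = 0.004962 mol, which equals the excess n(HClO4).
So n(HClO4) consumed by the sample = 0.01993 - 0.004962 = 0.01497 mol.
n(NaHCO3) = 0.01497 / 1 = 0.01497 mol.
mass = 0.01497 mol x 84.01 g/mol = 1.26 g.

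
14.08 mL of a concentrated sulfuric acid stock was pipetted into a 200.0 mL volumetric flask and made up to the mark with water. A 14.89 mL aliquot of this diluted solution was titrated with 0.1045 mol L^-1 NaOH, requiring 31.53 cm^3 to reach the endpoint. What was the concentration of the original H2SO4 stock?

1.57 M

n(NaOH) = 0.1045 x 0.03153 = 0.003295 mol.
n(H2SO4) in the aliquot = 0.003295 x 1/2 = 0.001647 mol.
[diluted H2SO4] = 0.001647 / 0.01489 = 0.1106 M.
Dilution factor = 200.0/14.08 = 14.20, so [stock] = 0.1106 x 14.20 = 1.57 M.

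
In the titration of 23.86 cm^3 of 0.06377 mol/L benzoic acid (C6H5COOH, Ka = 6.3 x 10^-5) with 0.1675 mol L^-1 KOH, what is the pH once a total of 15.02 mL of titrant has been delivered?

12.41

n(acid) = 0.06377 x 0.02386 = 0.001522 mol; n(KOH) added = 0.1675 x 0.01502 = 0.002516 mol.
Base is in excess by 0.002516 - 0.001522 = 0.0009943 mol in a total volume of 0.03888 L.
[OH^-] = 0.0009943/0.03888 = 0.02557 M, so pOH = 1.59 and pH = 14.00 - 1.59 = 12.41.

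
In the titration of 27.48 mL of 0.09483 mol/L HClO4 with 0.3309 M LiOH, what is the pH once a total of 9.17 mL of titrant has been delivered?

12.07

n(acid) = 0.09483 x 0.02748 = 0.002606 mol; n(LiOH) added = 0.3309 x 0.009170 = 0.003034 mol.
Base is in excess by 0.003034 - 0.002606 = 0.0004284 mol in a total volume of 0.03665 L.
[OH^-] = 0.0004284/0.03665 = 0.01169 M, so pOH = 1.93 and pH = 14.00 - 1.93 = 12.07.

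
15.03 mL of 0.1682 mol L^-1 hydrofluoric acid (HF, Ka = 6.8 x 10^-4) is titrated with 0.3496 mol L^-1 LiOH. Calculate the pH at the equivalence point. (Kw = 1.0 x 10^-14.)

8.11

n(HF) = 0.1682 x 0.01503 = 0.002528 mol; V(LiOH) at equivalence = 0.002528/0.3496 = 0.007231 L.
At equivalence all the acid is converted to F-; total volume = 0.01503 + 0.007231 = 0.02226 L, so [F-] = 0.002528/0.02226 = 0.1136 M.
Kb = Kw/Ka = 1.0e-14 / 6.8 x 10^-4 = 1.47e-11.
[OH^-] = sqrt(Kb x [F-]) = sqrt(1.47e-11 x 0.1136) = 1.29e-6 M.
pOH = 5.89, so pH = 14.00 - 5.89 = 8.11.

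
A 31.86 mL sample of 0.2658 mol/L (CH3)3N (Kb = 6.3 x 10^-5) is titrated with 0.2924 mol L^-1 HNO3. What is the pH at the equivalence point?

5.33

n((CH3)3N) = 0.2658 x 0.03186 = 0.008468 mol; V(HNO3) at equivalence = 0.008468/0.2924 = 0.02896 L.
At equivalence the base is fully converted to (CH3)3NH+; total volume = 0.06082 L, so [(CH3)3NH+] = 0.008468/0.06082 = 0.1392 M.
Ka((CH3)3NH+) = Kw/Kb = 1.0e-14 / 6.3 x 10^-5 = 1.59e-10.
[H^+] = sqrt(Ka x [(CH3)3NH+]) = sqrt(1.59e-10 x 0.1392) = 4.70e-6 M.
pH = -log(4.70e-6) = 5.33.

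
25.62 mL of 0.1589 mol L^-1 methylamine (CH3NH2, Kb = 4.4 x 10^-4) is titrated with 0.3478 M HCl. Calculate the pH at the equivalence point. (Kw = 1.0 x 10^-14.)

n(CH3NH2) = 0.1589 x 0.02562 = 0.004071 mol; V(HCl) at equivalence = 0.004071/0.3478 = 0.01171 L.
At equivalence the base is fully converted to CH3NH3+; total volume = 0.03733 L, so [CH3NH3+] = 0.004071/0.03733 = 0.1091 M.
Ka(CH3NH3+) = Kw/Kb = 1.0e-14 / 4.4 x 10^-4 = 2.27e-11.
[H^+] = sqrt(Ka x [CH3NH3+]) = sqrt(2.27e-11 x 0.1091) = 1.57e-6 M.
pH = -log(1.57e-6) = 5.80.

5.80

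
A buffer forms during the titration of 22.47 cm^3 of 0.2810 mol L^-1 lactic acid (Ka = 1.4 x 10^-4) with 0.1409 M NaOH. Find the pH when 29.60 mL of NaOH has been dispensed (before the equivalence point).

4.14

Initial n(HC3H5O3) = 0.2810 x 0.02247 = 0.006314 mol.
n(NaOH) added = 0.1409 x 0.02960 = 0.004171 mol, converting that many moles of HC3H5O3 to C3H5O3-.
Remaining n(HC3H5O3) = 0.002143 mol; n(C3H5O3-) = 0.004171 mol.
By Henderson-Hasselbalch, pH = pKa + log([A^-]/[HA]) = 3.85 + log(0.004171/0.002143) = 3.85 + (+0.29) = 4.14.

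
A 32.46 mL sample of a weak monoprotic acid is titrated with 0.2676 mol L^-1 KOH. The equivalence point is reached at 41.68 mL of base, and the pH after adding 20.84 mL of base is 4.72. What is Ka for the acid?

20.84 mL is half of the equivalence volume, so this is the half-equivalence point where [HA] = [A^-].
At half-equivalence pH = pKa, so pKa = 4.72.
Ka = 10^(-4.72) = 1.9 x 10^-5.

1.9 x 10^-5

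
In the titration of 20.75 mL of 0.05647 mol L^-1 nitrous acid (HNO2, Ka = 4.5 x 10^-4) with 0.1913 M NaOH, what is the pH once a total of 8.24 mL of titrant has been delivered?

12.14

n(acid) = 0.05647 x 0.02075 = 0.001172 mol; n(NaOH) added = 0.1913 x 0.008240 = 0.001576 mol.
Base is in excess by 0.001576 - 0.001172 = 0.0004046 mol in a total volume of 0.02899 L.
[OH^-] = 0.0004046/0.02899 = 0.01396 M, so pOH = 1.86 and pH = 14.00 - 1.86 = 12.14.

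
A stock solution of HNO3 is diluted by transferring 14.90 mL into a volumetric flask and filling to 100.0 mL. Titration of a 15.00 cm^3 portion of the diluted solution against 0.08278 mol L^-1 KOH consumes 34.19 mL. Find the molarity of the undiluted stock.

1.27 M

n(KOH) = 0.08278 x 0.03419 = 0.002830 mol.
n(HNO3) in the aliquot = 0.002830 mol.
[diluted HNO3] = 0.002830 / 0.01500 = 0.1887 M.
Dilution factor = 100.0/14.90 = 6.711, so [stock] = 0.1887 x 6.711 = 1.27 M.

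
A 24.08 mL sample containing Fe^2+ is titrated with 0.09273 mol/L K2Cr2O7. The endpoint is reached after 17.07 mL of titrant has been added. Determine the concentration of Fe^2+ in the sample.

0.394 M

n(K2Cr2O7) = 0.09273 x 0.01707 = 0.001583 mol.
From the balanced equation, 1 mol K2Cr2O7 reacts with 6 mol Fe^2+, so n(Fe^2+) = 0.001583 x 6/1 = 0.009497 mol.
[Fe^2+] = 0.009497 / 0.02408 L = 0.394 M.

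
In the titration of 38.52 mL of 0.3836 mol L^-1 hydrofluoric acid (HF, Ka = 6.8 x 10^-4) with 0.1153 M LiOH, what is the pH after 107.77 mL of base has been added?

3.89

Initial n(HF) = 0.3836 x 0.03852 = 0.01478 mol.
n(LiOH) added = 0.1153 x 0.1078 = 0.01243 mol, converting that many moles of HF to F-.
Remaining n(HF) = 0.002350 mol; n(F-) = 0.01243 mol.
By Henderson-Hasselbalch, pH = pKa + log([A^-]/[HA]) = 3.17 + log(0.01243/0.002350) = 3.17 + (+0.72) = 3.89.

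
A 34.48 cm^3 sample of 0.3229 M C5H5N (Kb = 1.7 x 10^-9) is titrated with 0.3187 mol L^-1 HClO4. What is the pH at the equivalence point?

3.01

n(C5H5N) = 0.3229 x 0.03448 = 0.01113 mol; V(HClO4) at equivalence = 0.01113/0.3187 = 0.03493 L.
At equivalence the base is fully converted to C5H5NH+; total volume = 0.06941 L, so [C5H5NH+] = 0.01113/0.06941 = 0.1604 M.
Ka(C5H5NH+) = Kw/Kb = 1.0e-14 / 1.7 x 10^-9 = 5.88e-6.
[H^+] = sqrt(Ka x [C5H5NH+]) = sqrt(5.88e-6 x 0.1604) = 0.000971 M.
pH = -log(0.000971) = 3.01.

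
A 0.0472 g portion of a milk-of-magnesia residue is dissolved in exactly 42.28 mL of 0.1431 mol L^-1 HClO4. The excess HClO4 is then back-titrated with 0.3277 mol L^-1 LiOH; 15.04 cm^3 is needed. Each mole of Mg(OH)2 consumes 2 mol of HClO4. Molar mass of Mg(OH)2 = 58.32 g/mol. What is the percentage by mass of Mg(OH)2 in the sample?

69.3%

Total n(HClO4) added = 0.1431 x 0.04228 = 0.006050 mol.
n(LiOH) used = 0.3277 x 0.01504 = 0.004929 mol, which equals the excess n(HClO4).
So n(HClO4) consumed by the sample = 0.006050 - 0.004929 = 0.001122 mol.
n(Mg(OH)2) = 0.001122 / 2 = 0.0005608 mol.
mass Mg(OH)2 = 0.0005608 x 58.32 = 0.03271 g, so %Mg(OH)2 = 0.03271/0.0472 x 100 = 69.3%.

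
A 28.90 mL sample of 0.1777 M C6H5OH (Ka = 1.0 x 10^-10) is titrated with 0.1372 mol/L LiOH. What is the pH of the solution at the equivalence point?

n(C6H5OH) = 0.1777 x 0.02890 = 0.005136 mol; V(LiOH) at equivalence = 0.005136/0.1372 = 0.03743 L.
At equivalence all the acid is converted to C6H5O-; total volume = 0.02890 + 0.03743 = 0.06633 L, so [C6H5O-] = 0.005136/0.06633 = 0.07742 M.
Kb = Kw/Ka = 1.0e-14 / 1.0 x 10^-10 = 0.000100.
[OH^-] = sqrt(Kb x [C6H5O-]) = sqrt(0.000100 x 0.07742) = 0.00278 M.
pOH = 2.56, so pH = 14.00 - 2.56 = 11.44.

11.44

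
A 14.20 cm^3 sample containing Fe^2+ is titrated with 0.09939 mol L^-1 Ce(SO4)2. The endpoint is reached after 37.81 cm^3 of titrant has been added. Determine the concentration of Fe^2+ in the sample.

0.265 M

n(Ce(SO4)2) = 0.09939 x 0.03781 = 0.003758 mol.
From the balanced equation, 1 mol Ce(SO4)2 reacts with 1 mol Fe^2+, so n(Fe^2+) = 0.003758 x 1/1 = 0.003758 mol.
[Fe^2+] = 0.003758 / 0.01420 L = 0.265 M.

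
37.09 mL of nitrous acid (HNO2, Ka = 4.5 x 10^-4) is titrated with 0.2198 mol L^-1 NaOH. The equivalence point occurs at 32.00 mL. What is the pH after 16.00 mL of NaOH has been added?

16.00 mL is exactly half the equivalence volume (32.00/2), i.e. the half-equivalence point.
There, n(HA) = n(A^-), so pH = pKa = -log(4.5 x 10^-4) = 3.35.

3.35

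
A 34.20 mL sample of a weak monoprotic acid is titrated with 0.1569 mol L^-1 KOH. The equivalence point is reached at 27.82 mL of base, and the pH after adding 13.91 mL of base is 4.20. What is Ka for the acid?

6.3 x 10^-5

13.91 mL is half of the equivalence volume, so this is the half-equivalence point where [HA] = [A^-].
At half-equivalence pH = pKa, so pKa = 4.20.
Ka = 10^(-4.20) = 6.3 x 10^-5.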